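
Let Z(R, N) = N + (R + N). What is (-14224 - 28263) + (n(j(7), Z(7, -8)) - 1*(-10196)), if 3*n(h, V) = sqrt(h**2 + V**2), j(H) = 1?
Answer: -32291 + sqrt(82)/3 ≈ -32288.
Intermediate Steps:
Z(R, N) = R + 2*N (Z(R, N) = N + (N + R) = R + 2*N)
n(h, V) = sqrt(V**2 + h**2)/3 (n(h, V) = sqrt(h**2 + V**2)/3 = sqrt(V**2 + h**2)/3)
(-14224 - 28263) + (n(j(7), Z(7, -8)) - 1*(-10196)) = (-14224 - 28263) + (sqrt((7 + 2*(-8))**2 + 1**2)/3 - 1*(-10196)) = -42487 + (sqrt((7 - 16)**2 + 1)/3 + 10196) = -42487 + (sqrt((-9)**2 + 1)/3 + 10196) = -42487 + (sqrt(81 + 1)/3 + 10196) = -42487 + (sqrt(82)/3 + 10196) = -42487 + (10196 + sqrt(82)/3) = -32291 + sqrt(82)/3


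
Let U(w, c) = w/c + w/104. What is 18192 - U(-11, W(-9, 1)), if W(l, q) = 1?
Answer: 1893123/104 ≈ 18203.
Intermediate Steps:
U(w, c) = w/104 + w/c (U(w, c) = w/c + w*(1/104) = w/c + w/104 = w/104 + w/c)
18192 - U(-11, W(-9, 1)) = 18192 - ((1/104)*(-11) - 11/1) = 18192 - (-11/104 - 11*1) = 18192 - (-11/104 - 11) = 18192 - 1*(-1155/104) = 18192 + 1155/104 = 1893123/104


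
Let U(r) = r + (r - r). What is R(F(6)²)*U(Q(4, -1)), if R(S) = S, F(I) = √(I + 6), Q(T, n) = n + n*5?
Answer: -72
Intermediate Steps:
Q(T, n) = 6*n (Q(T, n) = n + 5*n = 6*n)
F(I) = √(6 + I)
U(r) = r (U(r) = r + 0 = r)
R(F(6)²)*U(Q(4, -1)) = (√(6 + 6))²*(6*(-1)) = (√12)²*(-6) = (2*√3)²*(-6) = 12*(-6) = -72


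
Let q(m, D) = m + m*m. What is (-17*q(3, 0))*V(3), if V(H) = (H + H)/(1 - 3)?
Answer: 612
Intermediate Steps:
q(m, D) = m + m²
V(H) = -H (V(H) = (2*H)/(-2) = (2*H)*(-½) = -H)
(-17*q(3, 0))*V(3) = (-51*(1 + 3))*(-1*3) = -51*4*(-3) = -17*12*(-3) = -204*(-3) = 612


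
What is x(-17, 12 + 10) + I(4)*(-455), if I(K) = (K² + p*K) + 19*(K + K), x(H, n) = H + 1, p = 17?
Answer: -107396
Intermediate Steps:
x(H, n) = 1 + H
I(K) = K² + 55*K (I(K) = (K² + 17*K) + 19*(K + K) = (K² + 17*K) + 19*(2*K) = (K² + 17*K) + 38*K = K² + 55*K)
x(-17, 12 + 10) + I(4)*(-455) = (1 - 17) + (4*(55 + 4))*(-455) = -16 + (4*59)*(-455) = -16 + 236*(-455) = -16 - 107380 = -107396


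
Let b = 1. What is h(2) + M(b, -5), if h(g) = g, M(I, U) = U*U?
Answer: 27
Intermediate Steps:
M(I, U) = U²
h(2) + M(b, -5) = 2 + (-5)² = 2 + 25 = 27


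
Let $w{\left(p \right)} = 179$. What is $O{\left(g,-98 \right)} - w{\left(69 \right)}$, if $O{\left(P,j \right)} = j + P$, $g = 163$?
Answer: $-114$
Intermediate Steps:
$O{\left(P,j \right)} = P + j$
$O{\left(g,-98 \right)} - w{\left(69 \right)} = \left(163 - 98\right) - 179 = 65 - 179 = -114$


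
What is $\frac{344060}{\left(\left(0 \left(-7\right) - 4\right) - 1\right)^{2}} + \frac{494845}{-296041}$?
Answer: $\frac{20368699067}{1480205} \approx 13761.0$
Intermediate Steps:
$\frac{344060}{\left(\left(0 \left(-7\right) - 4\right) - 1\right)^{2}} + \frac{494845}{-296041} = \frac{344060}{\left(\left(0 - 4\right) - 1\right)^{2}} + 494845 \left(- \frac{1}{296041}\right) = \frac{344060}{\left(-4 - 1\right)^{2}} - \frac{494845}{296041} = \frac{344060}{\left(-5\right)^{2}} - \frac{494845}{296041} = \frac{344060}{25} - \frac{494845}{296041} = 344060 \cdot \frac{1}{25} - \frac{494845}{296041} = \frac{68812}{5} - \frac{494845}{296041} = \frac{20368699067}{1480205}$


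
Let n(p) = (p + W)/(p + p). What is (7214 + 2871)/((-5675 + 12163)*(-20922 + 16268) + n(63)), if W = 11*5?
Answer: -635355/1902294517 ≈ -0.00033399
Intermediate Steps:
W = 55
n(p) = (55 + p)/(2*p) (n(p) = (p + 55)/(p + p) = (55 + p)/((2*p)) = (55 + p)*(1/(2*p)) = (55 + p)/(2*p))
(7214 + 2871)/((-5675 + 12163)*(-20922 + 16268) + n(63)) = (7214 + 2871)/((-5675 + 12163)*(-20922 + 16268) + (½)*(55 + 63)/63) = 10085/(6488*(-4654) + (½)*(1/63)*118) = 10085/(-30195152 + 59/63) = 10085/(-1902294517/63) = 10085*(-63/1902294517) = -635355/1902294517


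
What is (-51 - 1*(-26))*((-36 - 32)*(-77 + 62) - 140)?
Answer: -22000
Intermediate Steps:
(-51 - 1*(-26))*((-36 - 32)*(-77 + 62) - 140) = (-51 + 26)*(-68*(-15) - 140) = -25*(1020 - 140) = -25*880 = -22000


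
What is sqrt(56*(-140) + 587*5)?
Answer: 3*I*sqrt(545) ≈ 70.036*I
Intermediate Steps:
sqrt(56*(-140) + 587*5) = sqrt(-7840 + 2935) = sqrt(-4905) = 3*I*sqrt(545)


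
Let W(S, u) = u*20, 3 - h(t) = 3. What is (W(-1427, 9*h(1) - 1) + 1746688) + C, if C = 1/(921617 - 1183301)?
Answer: 457075068911/261684 ≈ 1.7467e+6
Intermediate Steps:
h(t) = 0 (h(t) = 3 - 1*3 = 3 - 3 = 0)
W(S, u) = 20*u
C = -1/261684 (C = 1/(-261684) = -1/261684 ≈ -3.8214e-6)
(W(-1427, 9*h(1) - 1) + 1746688) + C = (20*(9*0 - 1) + 1746688) - 1/261684 = (20*(0 - 1) + 1746688) - 1/261684 = (20*(-1) + 1746688) - 1/261684 = (-20 + 1746688) - 1/261684 = 1746668 - 1/261684 = 457075068911/261684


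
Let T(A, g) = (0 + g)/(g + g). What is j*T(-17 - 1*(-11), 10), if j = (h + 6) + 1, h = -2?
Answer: 5/2 ≈ 2.5000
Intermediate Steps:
T(A, g) = ½ (T(A, g) = g/((2*g)) = g*(1/(2*g)) = ½)
j = 5 (j = (-2 + 6) + 1 = 4 + 1 = 5)
j*T(-17 - 1*(-11), 10) = 5*(½) = 5/2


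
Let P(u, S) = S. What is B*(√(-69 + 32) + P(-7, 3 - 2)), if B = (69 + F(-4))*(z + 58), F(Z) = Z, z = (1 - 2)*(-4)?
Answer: 4030 + 4030*I*√37 ≈ 4030.0 + 24514.0*I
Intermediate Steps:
z = 4 (z = -1*(-4) = 4)
B = 4030 (B = (69 - 4)*(4 + 58) = 65*62 = 4030)
B*(√(-69 + 32) + P(-7, 3 - 2)) = 4030*(√(-69 + 32) + (3 - 2)) = 4030*(√(-37) + 1) = 4030*(I*√37 + 1) = 4030*(1 + I*√37) = 4030 + 4030*I*√37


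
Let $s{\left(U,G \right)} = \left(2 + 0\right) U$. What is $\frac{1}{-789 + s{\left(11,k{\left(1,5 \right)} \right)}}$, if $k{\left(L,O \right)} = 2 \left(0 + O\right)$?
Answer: $- \frac{1}{767} \approx -0.0013038$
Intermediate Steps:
$k{\left(L,O \right)} = 2 O$
$s{\left(U,G \right)} = 2 U$
$\frac{1}{-789 + s{\left(11,k{\left(1,5 \right)} \right)}} = \frac{1}{-789 + 2 \cdot 11} = \frac{1}{-789 + 22} = \frac{1}{-767} = - \frac{1}{767}$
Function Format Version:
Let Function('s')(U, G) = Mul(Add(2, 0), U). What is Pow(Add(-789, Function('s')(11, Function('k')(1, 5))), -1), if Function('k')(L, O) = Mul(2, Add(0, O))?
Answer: Rational(-1, 767) ≈ -0.0013038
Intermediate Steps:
Function('k')(L, O) = Mul(2, O)
Function('s')(U, G) = Mul(2, U)
Pow(Add(-789, Function('s')(11, Function('k')(1, 5))), -1) = Pow(Add(-789, Mul(2, 11)), -1) = Pow(Add(-789, 22), -1) = Pow(-767, -1) = Rational(-1, 767)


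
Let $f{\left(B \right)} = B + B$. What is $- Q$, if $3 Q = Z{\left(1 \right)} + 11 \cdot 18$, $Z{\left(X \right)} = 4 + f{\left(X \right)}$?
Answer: $-68$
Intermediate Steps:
$f{\left(B \right)} = 2 B$
$Z{\left(X \right)} = 4 + 2 X$
$Q = 68$ ($Q = \frac{\left(4 + 2 \cdot 1\right) + 11 \cdot 18}{3} = \frac{\left(4 + 2\right) + 198}{3} = \frac{6 + 198}{3} = \frac{1}{3} \cdot 204 = 68$)
$- Q = \left(-1\right) 68 = -68$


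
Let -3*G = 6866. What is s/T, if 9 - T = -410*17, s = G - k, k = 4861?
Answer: -21449/20937 ≈ -1.0245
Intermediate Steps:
G = -6866/3 (G = -1/3*6866 = -6866/3 ≈ -2288.7)
s = -21449/3 (s = -6866/3 - 1*4861 = -6866/3 - 4861 = -21449/3 ≈ -7149.7)
T = 6979 (T = 9 - (-410)*17 = 9 - 1*(-6970) = 9 + 6970 = 6979)
s/T = -21449/3/6979 = -21449/3*1/6979 = -21449/20937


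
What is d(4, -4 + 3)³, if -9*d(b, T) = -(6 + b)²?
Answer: 1000000/729 ≈ 1371.7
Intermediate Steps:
d(b, T) = (6 + b)²/9 (d(b, T) = -(-1)*(6 + b)²/9 = (6 + b)²/9)
d(4, -4 + 3)³ = ((6 + 4)²/9)³ = ((⅑)*10²)³ = ((⅑)*100)³ = (100/9)³ = 1000000/729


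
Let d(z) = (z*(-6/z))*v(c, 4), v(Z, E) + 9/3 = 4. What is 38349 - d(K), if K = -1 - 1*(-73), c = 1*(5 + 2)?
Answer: 38355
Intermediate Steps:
c = 7 (c = 1*7 = 7)
K = 72 (K = -1 + 73 = 72)
v(Z, E) = 1 (v(Z, E) = -3 + 4 = 1)
d(z) = -6 (d(z) = (z*(-6/z))*1 = -6*1 = -6)
38349 - d(K) = 38349 - 1*(-6) = 38349 + 6 = 38355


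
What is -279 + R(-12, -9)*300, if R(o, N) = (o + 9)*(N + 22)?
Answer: -11979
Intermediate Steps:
R(o, N) = (9 + o)*(22 + N)
-279 + R(-12, -9)*300 = -279 + (198 + 9*(-9) + 22*(-12) - 9*(-12))*300 = -279 + (198 - 81 - 264 + 108)*300 = -279 - 39*300 = -279 - 11700 = -11979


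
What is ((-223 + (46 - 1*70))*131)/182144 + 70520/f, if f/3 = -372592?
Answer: -3063292057/12724761984 ≈ -0.24073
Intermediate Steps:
f = -1117776 (f = 3*(-372592) = -1117776)
((-223 + (46 - 1*70))*131)/182144 + 70520/f = ((-223 + (46 - 1*70))*131)/182144 + 70520/(-1117776) = ((-223 + (46 - 70))*131)*(1/182144) + 70520*(-1/1117776) = ((-223 - 24)*131)*(1/182144) - 8815/139722 = -247*131*(1/182144) - 8815/139722 = -32357*1/182144 - 8815/139722 = -32357/182144 - 8815/139722 = -3063292057/12724761984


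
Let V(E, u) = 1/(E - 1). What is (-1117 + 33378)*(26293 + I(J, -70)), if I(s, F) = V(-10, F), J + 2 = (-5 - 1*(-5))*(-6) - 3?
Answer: 9330590942/11 ≈ 8.4824e+8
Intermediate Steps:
V(E, u) = 1/(-1 + E)
J = -5 (J = -2 + ((-5 - 1*(-5))*(-6) - 3) = -2 + ((-5 + 5)*(-6) - 3) = -2 + (0*(-6) - 3) = -2 + (0 - 3) = -2 - 3 = -5)
I(s, F) = -1/11 (I(s, F) = 1/(-1 - 10) = 1/(-11) = -1/11)
(-1117 + 33378)*(26293 + I(J, -70)) = (-1117 + 33378)*(26293 - 1/11) = 32261*(289222/11) = 9330590942/11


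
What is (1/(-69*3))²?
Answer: 1/42849 ≈ 2.3338e-5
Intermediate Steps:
(1/(-69*3))² = (1/(-23*9))² = (1/(-207))² = (-1/207)² = 1/42849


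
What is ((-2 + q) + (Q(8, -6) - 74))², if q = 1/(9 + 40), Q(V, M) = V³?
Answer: 456463225/2401 ≈ 1.9011e+5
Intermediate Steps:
q = 1/49 ≈ 0.020408
((-2 + q) + (Q(8, -6) - 74))² = ((-2 + 1/49) + (8³ - 74))² = (-97/49 + (512 - 74))² = (-97/49 + 438)² = (21365/49)² = 456463225/2401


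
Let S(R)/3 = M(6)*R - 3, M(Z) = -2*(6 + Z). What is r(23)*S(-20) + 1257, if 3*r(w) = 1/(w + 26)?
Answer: 62070/49 ≈ 1266.7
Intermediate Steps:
M(Z) = -12 - 2*Z
S(R) = -9 - 72*R (S(R) = 3*((-12 - 2*6)*R - 3) = 3*((-12 - 12)*R - 3) = 3*(-24*R - 3) = 3*(-3 - 24*R) = -9 - 72*R)
r(w) = 1/(3*(26 + w)) (r(w) = 1/(3*(w + 26)) = 1/(3*(26 + w)))
r(23)*S(-20) + 1257 = (1/(3*(26 + 23)))*(-9 - 72*(-20)) + 1257 = ((1/3)/49)*(-9 + 1440) + 1257 = ((1/3)*(1/49))*1431 + 1257 = (1/147)*1431 + 1257 = 477/49 + 1257 = 62070/49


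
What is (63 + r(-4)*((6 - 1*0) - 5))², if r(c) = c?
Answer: 3481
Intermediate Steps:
(63 + r(-4)*((6 - 1*0) - 5))² = (63 - 4*((6 - 1*0) - 5))² = (63 - 4*((6 + 0) - 5))² = (63 - 4*(6 - 5))² = (63 - 4*1)² = (63 - 4)² = 59² = 3481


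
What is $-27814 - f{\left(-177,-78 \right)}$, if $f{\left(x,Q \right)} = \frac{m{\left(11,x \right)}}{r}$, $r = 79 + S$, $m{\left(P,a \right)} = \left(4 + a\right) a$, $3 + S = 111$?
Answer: $- \frac{5231839}{187} \approx -27978.0$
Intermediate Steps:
$S = 108$ ($S = -3 + 111 = 108$)
$m{\left(P,a \right)} = a \left(4 + a\right)$
$r = 187$ ($r = 79 + 108 = 187$)
$f{\left(x,Q \right)} = \frac{x \left(4 + x\right)}{187}$
$-27814 - f{\left(-177,-78 \right)} = -27814 - \frac{1}{187} \left(-177\right) \left(4 - 177\right) = -27814 - \frac{1}{187} \left(-177\right) \left(-173\right) = -27814 - \frac{30621}{187} = - \frac{5231839}{187}$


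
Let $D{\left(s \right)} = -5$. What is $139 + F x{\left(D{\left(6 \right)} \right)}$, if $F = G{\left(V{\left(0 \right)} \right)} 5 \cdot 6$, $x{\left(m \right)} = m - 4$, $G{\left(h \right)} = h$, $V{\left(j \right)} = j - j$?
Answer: $139$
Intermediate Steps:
$V{\left(j \right)} = 0$
$x{\left(m \right)} = -4 + m$
$F = 0$ ($F = 0 \cdot 5 \cdot 6 = 0 \cdot 6 = 0$)
$139 + F x{\left(D{\left(6 \right)} \right)} = 139 + 0 \left(-4 - 5\right) = 139 + 0 \left(-9\right) = 139 + 0 = 139$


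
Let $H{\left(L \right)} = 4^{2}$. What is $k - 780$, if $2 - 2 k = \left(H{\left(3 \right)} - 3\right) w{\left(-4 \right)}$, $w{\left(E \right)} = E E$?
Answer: $-883$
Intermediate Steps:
$w{\left(E \right)} = E^{2}$
$H{\left(L \right)} = 16$
$k = -103$ ($k = 1 - \frac{\left(16 - 3\right) \left(-4\right)^{2}}{2} = 1 - \frac{13 \cdot 16}{2} = 1 - 104 = -103$)
$k - 780 = -103 - 780 = -883$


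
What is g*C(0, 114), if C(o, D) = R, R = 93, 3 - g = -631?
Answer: 58962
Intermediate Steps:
g = 634 (g = 3 - 1*(-631) = 3 + 631 = 634)
C(o, D) = 93
g*C(0, 114) = 634*93 = 58962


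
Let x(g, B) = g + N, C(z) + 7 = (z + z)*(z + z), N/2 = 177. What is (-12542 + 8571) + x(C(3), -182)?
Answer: -3588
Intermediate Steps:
N = 354 (N = 2*177 = 354)
C(z) = -7 + 4*z**2 (C(z) = -7 + (z + z)*(z + z) = -7 + (2*z)*(2*z) = -7 + 4*z**2)
x(g, B) = 354 + g (x(g, B) = g + 354 = 354 + g)
(-12542 + 8571) + x(C(3), -182) = (-12542 + 8571) + (354 + (-7 + 4*3**2)) = -3971 + (354 + (-7 + 4*9)) = -3971 + (354 + (-7 + 36)) = -3971 + (354 + 29) = -3971 + 383 = -3588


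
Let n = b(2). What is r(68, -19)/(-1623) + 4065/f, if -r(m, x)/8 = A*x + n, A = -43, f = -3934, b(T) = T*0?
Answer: 19115129/6384882 ≈ 2.9938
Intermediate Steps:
b(T) = 0
n = 0
r(m, x) = 344*x (r(m, x) = -8*(-43*x + 0) = -(-344)*x = 344*x)
r(68, -19)/(-1623) + 4065/f = (344*(-19))/(-1623) + 4065/(-3934) = -6536*(-1/1623) + 4065*(-1/3934) = 6536/1623 - 4065/3934 = 19115129/6384882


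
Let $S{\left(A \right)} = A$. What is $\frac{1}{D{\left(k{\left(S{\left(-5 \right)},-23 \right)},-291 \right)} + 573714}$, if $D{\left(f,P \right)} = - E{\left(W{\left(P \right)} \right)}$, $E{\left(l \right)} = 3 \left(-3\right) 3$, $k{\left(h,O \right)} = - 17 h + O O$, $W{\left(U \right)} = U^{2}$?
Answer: $\frac{1}{573741} \approx 1.7429 \cdot 10^{-6}$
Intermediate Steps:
$k{\left(h,O \right)} = O^{2} - 17 h$ ($k{\left(h,O \right)} = - 17 h + O^{2} = O^{2} - 17 h$)
$E{\left(l \right)} = -27$ ($E{\left(l \right)} = \left(-9\right) 3 = -27$)
$D{\left(f,P \right)} = 27$ ($D{\left(f,P \right)} = \left(-1\right) \left(-27\right) = 27$)
$\frac{1}{D{\left(k{\left(S{\left(-5 \right)},-23 \right)},-291 \right)} + 573714} = \frac{1}{27 + 573714} = \frac{1}{573741}$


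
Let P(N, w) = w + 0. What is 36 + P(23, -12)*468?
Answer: -5580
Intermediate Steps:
P(N, w) = w
36 + P(23, -12)*468 = 36 - 12*468 = 36 - 5616 = -5580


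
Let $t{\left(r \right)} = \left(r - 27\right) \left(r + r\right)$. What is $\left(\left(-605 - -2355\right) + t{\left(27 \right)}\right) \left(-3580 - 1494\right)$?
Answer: $-8879500$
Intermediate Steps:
$t{\left(r \right)} = 2 r \left(-27 + r\right)$ ($t{\left(r \right)} = \left(-27 + r\right) 2 r = 2 r \left(-27 + r\right)$)
$\left(\left(-605 - -2355\right) + t{\left(27 \right)}\right) \left(-3580 - 1494\right) = \left(\left(-605 - -2355\right) + 2 \cdot 27 \left(-27 + 27\right)\right) \left(-3580 - 1494\right) = \left(\left(-605 + 2355\right) + 2 \cdot 27 \cdot 0\right) \left(-5074\right) = \left(1750 + 0\right) \left(-5074\right) = 1750 \left(-5074\right) = -8879500$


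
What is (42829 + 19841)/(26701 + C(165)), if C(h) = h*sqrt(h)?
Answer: 836675835/354225638 - 5170275*sqrt(165)/354225638 ≈ 2.1745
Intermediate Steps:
C(h) = h**(3/2)
(42829 + 19841)/(26701 + C(165)) = (42829 + 19841)/(26701 + 165**(3/2)) = 62670/(26701 + 165*sqrt(165))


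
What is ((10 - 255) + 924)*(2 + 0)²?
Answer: 2716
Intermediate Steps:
((10 - 255) + 924)*(2 + 0)² = (-245 + 924)*2² = 679*4 = 2716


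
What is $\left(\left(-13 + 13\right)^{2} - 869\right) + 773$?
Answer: $-96$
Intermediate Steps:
$\left(\left(-13 + 13\right)^{2} - 869\right) + 773 = \left(0^{2} - 869\right) + 773 = \left(0 - 869\right) + 773 = -869 + 773 = -96$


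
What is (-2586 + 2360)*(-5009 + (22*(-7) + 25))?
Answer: 1161188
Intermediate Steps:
(-2586 + 2360)*(-5009 + (22*(-7) + 25)) = -226*(-5009 + (-154 + 25)) = -226*(-5009 - 129) = -226*(-5138) = 1161188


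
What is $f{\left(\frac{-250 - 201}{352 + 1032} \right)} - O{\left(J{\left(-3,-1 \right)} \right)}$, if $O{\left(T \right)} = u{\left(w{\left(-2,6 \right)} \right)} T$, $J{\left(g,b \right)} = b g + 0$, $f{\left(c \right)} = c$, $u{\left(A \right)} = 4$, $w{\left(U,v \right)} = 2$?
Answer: $- \frac{17059}{1384} \approx -12.326$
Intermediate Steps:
$J{\left(g,b \right)} = b g$
$O{\left(T \right)} = 4 T$
$f{\left(\frac{-250 - 201}{352 + 1032} \right)} - O{\left(J{\left(-3,-1 \right)} \right)} = \frac{-250 - 201}{352 + 1032} - 4 \left(\left(-1\right) \left(-3\right)\right) = - \frac{451}{1384} - 4 \cdot 3 = \left(-451\right) \frac{1}{1384} - 12 = - \frac{451}{1384} - 12 = - \frac{17059}{1384}$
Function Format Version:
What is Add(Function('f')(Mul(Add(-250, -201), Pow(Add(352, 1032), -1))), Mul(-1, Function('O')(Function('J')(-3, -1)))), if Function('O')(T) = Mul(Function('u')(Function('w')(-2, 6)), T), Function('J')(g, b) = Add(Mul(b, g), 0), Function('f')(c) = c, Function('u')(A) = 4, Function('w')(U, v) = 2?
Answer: Rational(-17059, 1384) ≈ -12.326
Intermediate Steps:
Function('J')(g, b) = Mul(b, g)
Function('O')(T) = Mul(4, T)
Add(Function('f')(Mul(Add(-250, -201), Pow(Add(352, 1032), -1))), Mul(-1, Function('O')(Function('J')(-3, -1)))) = Add(Mul(Add(-250, -201), Pow(Add(352, 1032), -1)), Mul(-1, Mul(4, Mul(-1, -3)))) = Add(Mul(-451, Pow(1384, -1)), Mul(-1, Mul(4, 3))) = Add(Mul(-451, Rational(1, 1384)), Mul(-1, 12)) = Add(Rational(-451, 1384), -12) = Rational(-17059, 1384)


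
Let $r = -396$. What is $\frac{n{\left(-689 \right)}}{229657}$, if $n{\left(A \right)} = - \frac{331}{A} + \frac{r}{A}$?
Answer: $\frac{727}{158233673} \approx 4.5945 \cdot 10^{-6}$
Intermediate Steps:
$n{\left(A \right)} = - \frac{727}{A}$ ($n{\left(A \right)} = - \frac{331}{A} - \frac{396}{A} = - \frac{727}{A}$)
$\frac{n{\left(-689 \right)}}{229657} = \frac{\left(-727\right) \frac{1}{-689}}{229657} = \left(-727\right) \left(- \frac{1}{689}\right) \frac{1}{229657} = \frac{727}{689} \cdot \frac{1}{229657} = \frac{727}{158233673}$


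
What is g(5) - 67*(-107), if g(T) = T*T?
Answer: 7194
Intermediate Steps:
g(T) = T**2
g(5) - 67*(-107) = 5**2 - 67*(-107) = 25 + 7169 = 7194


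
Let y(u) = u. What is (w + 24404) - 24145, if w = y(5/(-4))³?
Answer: 16451/64 ≈ 257.05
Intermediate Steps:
w = -125/64 (w = (5/(-4))³ = (5*(-¼))³ = (-5/4)³ = -125/64 ≈ -1.9531)
(w + 24404) - 24145 = (-125/64 + 24404) - 24145 = 1561731/64 - 24145 = 16451/64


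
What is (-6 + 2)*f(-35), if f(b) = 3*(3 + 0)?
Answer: -36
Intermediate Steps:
f(b) = 9 (f(b) = 3*3 = 9)
(-6 + 2)*f(-35) = (-6 + 2)*9 = -4*9 = -36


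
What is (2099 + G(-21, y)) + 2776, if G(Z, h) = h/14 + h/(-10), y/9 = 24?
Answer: 170409/35 ≈ 4868.8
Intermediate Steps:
y = 216 (y = 9*24 = 216)
G(Z, h) = -h/35 (G(Z, h) = h*(1/14) + h*(-⅒) = h/14 - h/10 = -h/35)
(2099 + G(-21, y)) + 2776 = (2099 - 1/35*216) + 2776 = (2099 - 216/35) + 2776 = 73249/35 + 2776 = 170409/35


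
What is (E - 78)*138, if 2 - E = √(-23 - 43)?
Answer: -10488 - 138*I*√66 ≈ -10488.0 - 1121.1*I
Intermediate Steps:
E = 2 - I*√66 (E = 2 - √(-23 - 43) = 2 - √(-66) = 2 - I*√66 ≈ 2.0 - 8.124*I)
(E - 78)*138 = ((2 - I*√66) - 78)*138 = (-76 - I*√66)*138 = -10488 - 138*I*√66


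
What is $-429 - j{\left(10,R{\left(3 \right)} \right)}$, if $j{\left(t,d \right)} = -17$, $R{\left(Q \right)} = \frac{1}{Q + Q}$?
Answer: $-412$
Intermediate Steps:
$R{\left(Q \right)} = \frac{1}{2 Q}$
$-429 - j{\left(10,R{\left(3 \right)} \right)} = -429 - -17 = -429 + 17 = -412$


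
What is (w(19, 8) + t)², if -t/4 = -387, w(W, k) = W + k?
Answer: 2480625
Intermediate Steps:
t = 1548 (t = -4*(-387) = 1548)
(w(19, 8) + t)² = ((19 + 8) + 1548)² = (27 + 1548)² = 1575² = 2480625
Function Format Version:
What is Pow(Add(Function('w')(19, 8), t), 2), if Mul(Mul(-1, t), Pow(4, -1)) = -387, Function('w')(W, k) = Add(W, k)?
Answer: 2480625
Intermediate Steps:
t = 1548 (t = Mul(-4, -387) = 1548)
Pow(Add(Function('w')(19, 8), t), 2) = Pow(Add(Add(19, 8), 1548), 2) = Pow(Add(27, 1548), 2) = Pow(1575, 2) = 2480625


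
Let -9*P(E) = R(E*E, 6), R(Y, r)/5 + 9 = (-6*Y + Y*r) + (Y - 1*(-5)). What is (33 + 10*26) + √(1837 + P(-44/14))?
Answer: 293 + √89853/7 ≈ 335.82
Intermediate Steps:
R(Y, r) = -20 - 25*Y + 5*Y*r (R(Y, r) = -45 + 5*((-6*Y + Y*r) + (Y - 1*(-5))) = -45 + 5*((-6*Y + Y*r) + (Y + 5)) = -45 + 5*((-6*Y + Y*r) + (5 + Y)) = -45 + 5*(5 - 5*Y + Y*r) = -45 + (25 - 25*Y + 5*Y*r) = -20 - 25*Y + 5*Y*r)
P(E) = 20/9 - 5*E²/9 (P(E) = -(-20 - 25*E*E + 5*(E*E)*6)/9 = -(-20 - 25*E² + 5*E²*6)/9 = -(-20 - 25*E² + 30*E²)/9 = -(-20 + 5*E²)/9 = 20/9 - 5*E²/9)
(33 + 10*26) + √(1837 + P(-44/14)) = (33 + 10*26) + √(1837 + (20/9 - 5*(-44/14)²/9)) = (33 + 260) + √(1837 + (20/9 - 5*(-44*1/14)²/9)) = 293 + √(1837 + (20/9 - 5*(-22/7)²/9)) = 293 + √(1837 + (20/9 - 5/9*484/49)) = 293 + √(1837 + (20/9 - 2420/441)) = 293 + √(1837 - 160/49) = 293 + √(89853/49) = 293 + √89853/7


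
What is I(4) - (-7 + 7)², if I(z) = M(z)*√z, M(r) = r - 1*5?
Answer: -2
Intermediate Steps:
M(r) = -5 + r (M(r) = r - 5 = -5 + r)
I(z) = √z*(-5 + z) (I(z) = (-5 + z)*√z = √z*(-5 + z))
I(4) - (-7 + 7)² = √4*(-5 + 4) - (-7 + 7)² = 2*(-1) - 1*0² = -2 - 1*0 = -2 + 0 = -2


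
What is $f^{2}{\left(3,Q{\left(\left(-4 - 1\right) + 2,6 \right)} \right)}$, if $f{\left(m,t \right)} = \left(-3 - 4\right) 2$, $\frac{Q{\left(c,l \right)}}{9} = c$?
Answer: $196$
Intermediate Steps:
$Q{\left(c,l \right)} = 9 c$
$f{\left(m,t \right)} = -14$ ($f{\left(m,t \right)} = \left(-7\right) 2 = -14$)
$f^{2}{\left(3,Q{\left(\left(-4 - 1\right) + 2,6 \right)} \right)} = \left(-14\right)^{2} = 196$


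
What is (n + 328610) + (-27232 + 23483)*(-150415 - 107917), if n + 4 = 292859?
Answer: 969108133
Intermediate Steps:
n = 292855 (n = -4 + 292859 = 292855)
(n + 328610) + (-27232 + 23483)*(-150415 - 107917) = (292855 + 328610) + (-27232 + 23483)*(-150415 - 107917) = 621465 - 3749*(-258332) = 621465 + 968486668 = 969108133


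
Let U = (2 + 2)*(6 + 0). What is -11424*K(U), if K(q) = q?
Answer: -274176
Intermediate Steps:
U = 24 (U = 4*6 = 24)
-11424*K(U) = -11424*24 = -274176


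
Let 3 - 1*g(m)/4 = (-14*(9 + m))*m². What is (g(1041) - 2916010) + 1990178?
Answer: 63719516980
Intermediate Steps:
g(m) = 12 - 4*m²*(-126 - 14*m) (g(m) = 12 - 4*(-14*(9 + m))*m² = 12 - 4*(-126 - 14*m)*m² = 12 - 4*m²*(-126 - 14*m))
(g(1041) - 2916010) + 1990178 = ((12 + 56*1041³ + 504*1041²) - 2916010) + 1990178 = ((12 + 56*1128111921 + 504*1083681) - 2916010) + 1990178 = ((12 + 63174267576 + 546175224) - 2916010) + 1990178 = (63720442812 - 2916010) + 1990178 = 63717526802 + 1990178 = 63719516980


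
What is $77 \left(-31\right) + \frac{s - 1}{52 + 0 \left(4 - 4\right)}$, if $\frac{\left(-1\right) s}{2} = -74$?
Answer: $- \frac{123977}{52} \approx -2384.2$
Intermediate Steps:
$s = 148$ ($s = \left(-2\right) \left(-74\right) = 148$)
$77 \left(-31\right) + \frac{s - 1}{52 + 0 \left(4 - 4\right)} = 77 \left(-31\right) + \frac{148 - 1}{52 + 0 \left(4 - 4\right)} = -2387 + \frac{147}{52 + 0 \cdot 0} = -2387 + \frac{147}{52 + 0} = -2387 + \frac{147}{52} = - \frac{123977}{52}$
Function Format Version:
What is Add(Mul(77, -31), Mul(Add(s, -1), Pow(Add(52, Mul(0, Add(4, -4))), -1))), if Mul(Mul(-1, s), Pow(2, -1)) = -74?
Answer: Rational(-123977, 52) ≈ -2384.2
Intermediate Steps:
s = 148 (s = Mul(-2, -74) = 148)
Add(Mul(77, -31), Mul(Add(s, -1), Pow(Add(52, Mul(0, Add(4, -4))), -1))) = Add(Mul(77, -31), Mul(Add(148, -1), Pow(Add(52, Mul(0, Add(4, -4))), -1))) = Add(-2387, Mul(147, Pow(Add(52, Mul(0, 0)), -1))) = Add(-2387, Mul(147, Pow(Add(52, 0), -1))) = Add(-2387, Mul(147, Pow(52, -1))) = Add(-2387, Mul(147, Rational(1, 52))) = Add(-2387, Rational(147, 52)) = Rational(-123977, 52)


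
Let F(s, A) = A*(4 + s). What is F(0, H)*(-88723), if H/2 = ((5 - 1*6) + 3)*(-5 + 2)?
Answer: 4258704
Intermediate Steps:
H = -12 (H = 2*(((5 - 1*6) + 3)*(-5 + 2)) = 2*(((5 - 6) + 3)*(-3)) = 2*((-1 + 3)*(-3)) = 2*(2*(-3)) = 2*(-6) = -12)
F(0, H)*(-88723) = -12*(4 + 0)*(-88723) = -12*4*(-88723) = -48*(-88723) = 4258704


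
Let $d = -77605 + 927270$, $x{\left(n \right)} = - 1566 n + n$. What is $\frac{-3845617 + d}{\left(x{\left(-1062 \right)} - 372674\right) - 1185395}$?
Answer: $- \frac{2995952}{103961} \approx -28.818$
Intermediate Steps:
$x{\left(n \right)} = - 1565 n$
$d = 849665$
$\frac{-3845617 + d}{\left(x{\left(-1062 \right)} - 372674\right) - 1185395} = \frac{-3845617 + 849665}{\left(\left(-1565\right) \left(-1062\right) - 372674\right) - 1185395} = - \frac{2995952}{\left(1662030 - 372674\right) - 1185395} = - \frac{2995952}{1289356 - 1185395} = - \frac{2995952}{103961}$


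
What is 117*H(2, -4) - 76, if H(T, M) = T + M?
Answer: -310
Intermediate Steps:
H(T, M) = M + T
117*H(2, -4) - 76 = 117*(-4 + 2) - 76 = 117*(-2) - 76 = -234 - 76 = -310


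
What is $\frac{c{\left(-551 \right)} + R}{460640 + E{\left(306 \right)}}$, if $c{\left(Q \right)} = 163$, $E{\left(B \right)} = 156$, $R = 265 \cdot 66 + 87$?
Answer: $\frac{4435}{115199} \approx 0.038499$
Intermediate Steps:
$R = 17577$ ($R = 17490 + 87 = 17577$)
$\frac{c{\left(-551 \right)} + R}{460640 + E{\left(306 \right)}} = \frac{163 + 17577}{460640 + 156} = \frac{17740}{460796} = 17740 \cdot \frac{1}{460796} = \frac{4435}{115199}$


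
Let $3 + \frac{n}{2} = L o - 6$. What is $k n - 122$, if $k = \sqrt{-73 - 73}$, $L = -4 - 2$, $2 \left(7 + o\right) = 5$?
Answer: $-122 + 36 i \sqrt{146} \approx -122.0 + 434.99 i$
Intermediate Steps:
$o = - \frac{9}{2}$ ($o = -7 + \frac{1}{2} \cdot 5 = -7 + \frac{5}{2} = - \frac{9}{2} \approx -4.5$)
$L = -6$
$n = 36$ ($n = -6 + 2 \left(\left(-6\right) \left(- \frac{9}{2}\right) - 6\right) = -6 + 2 \left(27 - 6\right) = -6 + 2 \cdot 21 = -6 + 42 = 36$)
$k = i \sqrt{146}$ ($k = \sqrt{-146} = i \sqrt{146} \approx 12.083 i$)
$k n - 122 = i \sqrt{146} \cdot 36 - 122 = 36 i \sqrt{146} - 122 = -122 + 36 i \sqrt{146}$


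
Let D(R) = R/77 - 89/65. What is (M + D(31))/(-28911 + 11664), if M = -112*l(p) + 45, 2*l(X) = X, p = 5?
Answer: 393671/28773745 ≈ 0.013682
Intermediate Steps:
l(X) = X/2
M = -235 (M = -56*5 + 45 = -112*5/2 + 45 = -280 + 45 = -235)
D(R) = -89/65 + R/77 (D(R) = R*(1/77) - 89*1/65 = R/77 - 89/65 = -89/65 + R/77)
(M + D(31))/(-28911 + 11664) = (-235 + (-89/65 + (1/77)*31))/(-28911 + 11664) = (-235 + (-89/65 + 31/77))/(-17247) = (-235 - 4838/5005)*(-1/17247) = -1181013/5005*(-1/17247) = 393671/28773745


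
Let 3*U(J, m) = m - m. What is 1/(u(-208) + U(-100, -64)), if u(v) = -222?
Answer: -1/222 ≈ -0.0045045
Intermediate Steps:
U(J, m) = 0 (U(J, m) = (m - m)/3 = (⅓)*0 = 0)
1/(u(-208) + U(-100, -64)) = 1/(-222 + 0) = 1/(-222) = -1/222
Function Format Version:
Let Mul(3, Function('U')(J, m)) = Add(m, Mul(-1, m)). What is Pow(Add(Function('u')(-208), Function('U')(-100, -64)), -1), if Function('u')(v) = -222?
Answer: Rational(-1, 222) ≈ -0.0045045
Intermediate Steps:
Function('U')(J, m) = 0 (Function('U')(J, m) = Mul(Rational(1, 3), Add(m, Mul(-1, m))) = Mul(Rational(1, 3), 0) = 0)
Pow(Add(Function('u')(-208), Function('U')(-100, -64)), -1) = Pow(Add(-222, 0), -1) = Pow(-222, -1) = Rational(-1, 222)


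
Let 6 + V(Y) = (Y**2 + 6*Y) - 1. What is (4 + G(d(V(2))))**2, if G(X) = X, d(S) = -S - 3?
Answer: 64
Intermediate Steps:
V(Y) = -7 + Y**2 + 6*Y (V(Y) = -6 + ((Y**2 + 6*Y) - 1) = -6 + (-1 + Y**2 + 6*Y) = -7 + Y**2 + 6*Y)
d(S) = -3 - S
(4 + G(d(V(2))))**2 = (4 + (-3 - (-7 + 2**2 + 6*2)))**2 = (4 + (-3 - (-7 + 4 + 12)))**2 = (4 + (-3 - 1*9))**2 = (4 + (-3 - 9))**2 = (4 - 12)**2 = (-8)**2 = 64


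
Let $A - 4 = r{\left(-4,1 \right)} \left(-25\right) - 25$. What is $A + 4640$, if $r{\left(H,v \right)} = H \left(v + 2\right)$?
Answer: $4919$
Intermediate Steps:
$r{\left(H,v \right)} = H \left(2 + v\right)$
$A = 279$ ($A = 4 - \left(25 - - 4 \left(2 + 1\right) \left(-25\right)\right) = 4 - \left(25 - \left(-4\right) 3 \left(-25\right)\right) = 4 - -275 = 4 + \left(300 - 25\right) = 4 + 275 = 279$)
$A + 4640 = 279 + 4640 = 4919$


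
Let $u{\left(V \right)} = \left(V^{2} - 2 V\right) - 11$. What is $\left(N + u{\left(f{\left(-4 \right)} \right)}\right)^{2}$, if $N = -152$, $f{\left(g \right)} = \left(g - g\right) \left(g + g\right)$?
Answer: $26569$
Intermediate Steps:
$f{\left(g \right)} = 0$ ($f{\left(g \right)} = 0 \cdot 2 g = 0$)
$u{\left(V \right)} = -11 + V^{2} - 2 V$
$\left(N + u{\left(f{\left(-4 \right)} \right)}\right)^{2} = \left(-152 - \left(11 - 0^{2}\right)\right)^{2} = \left(-152 + \left(-11 + 0 + 0\right)\right)^{2} = \left(-152 - 11\right)^{2} = \left(-163\right)^{2} = 26569$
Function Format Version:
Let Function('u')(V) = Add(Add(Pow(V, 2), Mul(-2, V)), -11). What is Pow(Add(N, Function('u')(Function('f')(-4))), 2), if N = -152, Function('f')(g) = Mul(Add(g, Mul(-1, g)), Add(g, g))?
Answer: 26569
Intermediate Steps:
Function('f')(g) = 0 (Function('f')(g) = Mul(0, Mul(2, g)) = 0)
Function('u')(V) = Add(-11, Pow(V, 2), Mul(-2, V))
Pow(Add(N, Function('u')(Function('f')(-4))), 2) = Pow(Add(-152, Add(-11, Pow(0, 2), Mul(-2, 0))), 2) = Pow(Add(-152, Add(-11, 0, 0)), 2) = Pow(Add(-152, -11), 2) = Pow(-163, 2) = 26569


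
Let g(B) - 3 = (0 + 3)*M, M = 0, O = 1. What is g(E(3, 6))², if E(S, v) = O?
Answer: 9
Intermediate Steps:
E(S, v) = 1
g(B) = 3 (g(B) = 3 + (0 + 3)*0 = 3 + 3*0 = 3 + 0 = 3)
g(E(3, 6))² = 3² = 9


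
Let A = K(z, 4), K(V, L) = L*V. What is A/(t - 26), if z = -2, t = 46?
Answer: -2/5 ≈ -0.40000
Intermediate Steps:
A = -8 (A = 4*(-2) = -8)
A/(t - 26) = -8/(46 - 26) = -8/20 = (1/20)*(-8) = -2/5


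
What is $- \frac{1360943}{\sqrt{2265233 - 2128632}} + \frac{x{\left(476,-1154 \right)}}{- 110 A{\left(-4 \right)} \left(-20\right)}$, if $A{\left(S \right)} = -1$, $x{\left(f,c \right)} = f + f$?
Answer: $- \frac{119}{275} - \frac{1360943 \sqrt{136601}}{136601} \approx -3682.7$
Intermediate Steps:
$x{\left(f,c \right)} = 2 f$
$- \frac{1360943}{\sqrt{2265233 - 2128632}} + \frac{x{\left(476,-1154 \right)}}{- 110 A{\left(-4 \right)} \left(-20\right)} = - \frac{1360943}{\sqrt{2265233 - 2128632}} + \frac{2 \cdot 476}{\left(-110\right) \left(-1\right) \left(-20\right)} = - \frac{1360943}{\sqrt{136601}} + \frac{952}{110 \left(-20\right)} = - 1360943 \frac{\sqrt{136601}}{136601} + \frac{952}{-2200} = - \frac{1360943 \sqrt{136601}}{136601} + 952 \left(- \frac{1}{2200}\right) = - \frac{1360943 \sqrt{136601}}{136601} - \frac{119}{275} = - \frac{119}{275} - \frac{1360943 \sqrt{136601}}{136601}$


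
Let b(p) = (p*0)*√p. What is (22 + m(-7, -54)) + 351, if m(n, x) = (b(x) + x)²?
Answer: 3289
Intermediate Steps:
b(p) = 0 (b(p) = 0*√p = 0)
m(n, x) = x² (m(n, x) = (0 + x)² = x²)
(22 + m(-7, -54)) + 351 = (22 + (-54)²) + 351 = (22 + 2916) + 351 = 2938 + 351 = 3289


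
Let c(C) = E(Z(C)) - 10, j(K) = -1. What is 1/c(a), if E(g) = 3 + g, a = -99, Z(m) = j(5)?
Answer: -1/8 ≈ -0.12500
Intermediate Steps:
Z(m) = -1
c(C) = -8 (c(C) = (3 - 1) - 10 = 2 - 10 = -8)
1/c(a) = 1/(-8) = -1/8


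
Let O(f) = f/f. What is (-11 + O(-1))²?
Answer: 100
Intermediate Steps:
O(f) = 1
(-11 + O(-1))² = (-11 + 1)² = (-10)² = 100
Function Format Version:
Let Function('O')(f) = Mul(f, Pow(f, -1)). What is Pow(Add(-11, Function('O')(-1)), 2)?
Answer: 100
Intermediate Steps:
Function('O')(f) = 1
Pow(Add(-11, Function('O')(-1)), 2) = Pow(Add(-11, 1), 2) = Pow(-10, 2) = 100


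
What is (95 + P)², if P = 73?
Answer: 28224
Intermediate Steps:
(95 + P)² = (95 + 73)² = 168² = 28224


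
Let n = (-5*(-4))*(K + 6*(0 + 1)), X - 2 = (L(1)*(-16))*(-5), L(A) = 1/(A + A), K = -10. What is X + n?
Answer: -38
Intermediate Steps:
L(A) = 1/(2*A)
X = 42 (X = 2 + (((½)/1)*(-16))*(-5) = 2 + (((½)*1)*(-16))*(-5) = 2 + ((½)*(-16))*(-5) = 2 - 8*(-5) = 2 + 40 = 42)
n = -80 (n = (-5*(-4))*(-10 + 6*(0 + 1)) = 20*(-10 + 6*1) = 20*(-10 + 6) = 20*(-4) = -80)
X + n = 42 - 80 = -38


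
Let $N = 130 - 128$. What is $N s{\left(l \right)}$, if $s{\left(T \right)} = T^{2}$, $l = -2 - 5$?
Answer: $98$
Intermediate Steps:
$N = 2$ ($N = 130 - 128 = 2$)
$l = -7$
$N s{\left(l \right)} = 2 \left(-7\right)^{2} = 2 \cdot 49 = 98$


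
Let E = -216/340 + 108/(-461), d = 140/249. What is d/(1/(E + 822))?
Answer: 300309296/650471 ≈ 461.68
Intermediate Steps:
d = 140/249 (d = 140*(1/249) = 140/249 ≈ 0.56225)
E = -34074/39185 (E = -216*1/340 + 108*(-1/461) = -54/85 - 108/461 = -34074/39185 ≈ -0.86957)
d/(1/(E + 822)) = 140/(249*(1/(-34074/39185 + 822))) = 140/(249*(1/(32175996/39185))) = 140/(249*(39185/32175996)) = (140/249)*(32175996/39185) = 300309296/650471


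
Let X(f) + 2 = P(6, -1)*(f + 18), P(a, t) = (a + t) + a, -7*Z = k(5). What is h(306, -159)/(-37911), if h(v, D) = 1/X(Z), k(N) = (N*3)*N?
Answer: -7/20737317 ≈ -3.3756e-7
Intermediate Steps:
k(N) = 3*N² (k(N) = (3*N)*N = 3*N²)
Z = -75/7 (Z = -3*5²/7 = -3*25/7 = -⅐*75 = -75/7 ≈ -10.714)
P(a, t) = t + 2*a
X(f) = 196 + 11*f (X(f) = -2 + (-1 + 2*6)*(f + 18) = -2 + (-1 + 12)*(18 + f) = -2 + 11*(18 + f) = -2 + (198 + 11*f) = 196 + 11*f)
h(v, D) = 7/547 (h(v, D) = 1/(196 + 11*(-75/7)) = 1/(196 - 825/7) = 1/(547/7) = 7/547)
h(306, -159)/(-37911) = (7/547)/(-37911) = (7/547)*(-1/37911) = -7/20737317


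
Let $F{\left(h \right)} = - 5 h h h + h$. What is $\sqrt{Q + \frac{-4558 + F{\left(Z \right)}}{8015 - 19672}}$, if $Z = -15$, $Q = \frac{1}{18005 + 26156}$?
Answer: $\frac{3 i \sqrt{31073379509024645}}{514784777} \approx 1.0273 i$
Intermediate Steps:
$Q = \frac{1}{44161} \approx 2.2644 \cdot 10^{-5}$
$F{\left(h \right)} = h - 5 h^{3}$ ($F{\left(h \right)} = - 5 h^{2} h + h = - 5 h^{3} + h = h - 5 h^{3}$)
$\sqrt{Q + \frac{-4558 + F{\left(Z \right)}}{8015 - 19672}} = \sqrt{\frac{1}{44161} + \frac{-4558 - \left(15 + 5 \left(-15\right)^{3}\right)}{8015 - 19672}} = \sqrt{\frac{1}{44161} + \frac{-4558 - -16860}{-11657}} = \sqrt{\frac{1}{44161} + \left(-4558 + \left(-15 + 16875\right)\right) \left(- \frac{1}{11657}\right)} = \sqrt{\frac{1}{44161} + \left(-4558 + 16860\right) \left(- \frac{1}{11657}\right)} = \sqrt{\frac{1}{44161} + 12302 \left(- \frac{1}{11657}\right)} = \sqrt{\frac{1}{44161} - \frac{12302}{11657}} = \sqrt{- \frac{543256965}{514784777}} = \frac{3 i \sqrt{31073379509024645}}{514784777}$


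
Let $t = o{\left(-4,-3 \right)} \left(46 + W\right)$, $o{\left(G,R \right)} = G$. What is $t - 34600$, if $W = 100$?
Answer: $-35184$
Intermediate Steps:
$t = -584$ ($t = - 4 \left(46 + 100\right) = \left(-4\right) 146 = -584$)
$t - 34600 = -584 - 34600 = -35184$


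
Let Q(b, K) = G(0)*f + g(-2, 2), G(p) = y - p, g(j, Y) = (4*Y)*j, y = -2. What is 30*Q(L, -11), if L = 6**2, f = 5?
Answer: -780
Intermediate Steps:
g(j, Y) = 4*Y*j
G(p) = -2 - p
L = 36
Q(b, K) = -26 (Q(b, K) = (-2 - 1*0)*5 + 4*2*(-2) = (-2 + 0)*5 - 16 = -2*5 - 16 = -10 - 16 = -26)
30*Q(L, -11) = 30*(-26) = -780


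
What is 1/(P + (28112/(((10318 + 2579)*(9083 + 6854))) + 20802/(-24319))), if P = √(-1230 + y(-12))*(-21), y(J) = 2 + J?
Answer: -2136839495933531853769995/1366289799409167561060615613654 + 524688161248251937062127701*I*√310/6831448997045837805303078068270 ≈ -1.564e-6 + 0.0013523*I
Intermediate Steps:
P = -42*I*√310 (P = √(-1230 + (2 - 12))*(-21) = √(-1230 - 10)*(-21) = √(-1240)*(-21) = (2*I*√310)*(-21) = -42*I*√310 ≈ -739.49*I)
1/(P + (28112/(((10318 + 2579)*(9083 + 6854))) + 20802/(-24319))) = 1/(-42*I*√310 + (28112/(((10318 + 2579)*(9083 + 6854))) + 20802/(-24319))) = 1/(-42*I*√310 + (28112/((12897*15937)) + 20802*(-1/24319))) = 1/(-42*I*√310 + (28112/205539489 - 20802/24319)) = 1/(-42*I*√310 - 4274948794450/4998514832991) = 1/(-4274948794450/4998514832991 - 42*I*√310)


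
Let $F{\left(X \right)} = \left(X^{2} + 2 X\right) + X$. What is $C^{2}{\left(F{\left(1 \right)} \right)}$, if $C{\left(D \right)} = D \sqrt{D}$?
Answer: $64$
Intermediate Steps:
$F{\left(X \right)} = X^{2} + 3 X$
$C{\left(D \right)} = D^{\frac{3}{2}}$
$C^{2}{\left(F{\left(1 \right)} \right)} = \left(\left(1 \left(3 + 1\right)\right)^{\frac{3}{2}}\right)^{2} = \left(\left(1 \cdot 4\right)^{\frac{3}{2}}\right)^{2} = \left(4^{\frac{3}{2}}\right)^{2} = 8^{2} = 64$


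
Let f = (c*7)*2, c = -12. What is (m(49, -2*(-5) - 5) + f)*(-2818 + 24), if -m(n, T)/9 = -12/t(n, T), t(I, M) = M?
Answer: 2045208/5 ≈ 4.0904e+5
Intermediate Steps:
m(n, T) = 108/T (m(n, T) = -(-108)/T = 108/T)
f = -168 (f = -12*7*2 = -84*2 = -168)
(m(49, -2*(-5) - 5) + f)*(-2818 + 24) = (108/(-2*(-5) - 5) - 168)*(-2818 + 24) = (108/(10 - 5) - 168)*(-2794) = (108/5 - 168)*(-2794) = -732/5*(-2794) = 2045208/5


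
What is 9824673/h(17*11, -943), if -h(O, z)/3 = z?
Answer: 3274891/943 ≈ 3472.8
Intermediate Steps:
h(O, z) = -3*z
9824673/h(17*11, -943) = 9824673/((-3*(-943))) = 9824673/2829 = 9824673*(1/2829) = 3274891/943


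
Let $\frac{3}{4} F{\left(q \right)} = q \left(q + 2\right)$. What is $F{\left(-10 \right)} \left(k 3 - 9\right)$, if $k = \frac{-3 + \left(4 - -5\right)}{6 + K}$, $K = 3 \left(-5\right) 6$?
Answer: $- \frac{6880}{7} \approx -982.86$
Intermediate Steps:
$F{\left(q \right)} = \frac{4 q \left(2 + q\right)}{3}$ ($F{\left(q \right)} = \frac{4 q \left(q + 2\right)}{3} = \frac{4 q \left(2 + q\right)}{3}$)
$K = -90$ ($K = \left(-15\right) 6 = -90$)
$k = - \frac{1}{14}$ ($k = \frac{-3 + \left(4 - -5\right)}{6 - 90} = \frac{-3 + \left(4 + 5\right)}{-84} = \left(-3 + 9\right) \left(- \frac{1}{84}\right) = 6 \left(- \frac{1}{84}\right) = - \frac{1}{14} \approx -0.071429$)
$F{\left(-10 \right)} \left(k 3 - 9\right) = \frac{4}{3} \left(-10\right) \left(2 - 10\right) \left(\left(- \frac{1}{14}\right) 3 - 9\right) = \frac{4}{3} \left(-10\right) \left(-8\right) \left(- \frac{3}{14} - 9\right) = \frac{320}{3} \left(- \frac{129}{14}\right) = - \frac{6880}{7}$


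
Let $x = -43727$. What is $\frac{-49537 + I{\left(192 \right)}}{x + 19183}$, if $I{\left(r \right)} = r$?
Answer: $\frac{49345}{24544} \approx 2.0105$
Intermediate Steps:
$\frac{-49537 + I{\left(192 \right)}}{x + 19183} = \frac{-49537 + 192}{-43727 + 19183} = - \frac{49345}{-24544} = \left(-49345\right) \left(- \frac{1}{24544}\right) = \frac{49345}{24544}$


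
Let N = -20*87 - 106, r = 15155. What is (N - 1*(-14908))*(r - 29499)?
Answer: -187361328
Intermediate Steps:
N = -1846 (N = -1740 - 106 = -1846)
(N - 1*(-14908))*(r - 29499) = (-1846 - 1*(-14908))*(15155 - 29499) = (-1846 + 14908)*(-14344) = 13062*(-14344) = -187361328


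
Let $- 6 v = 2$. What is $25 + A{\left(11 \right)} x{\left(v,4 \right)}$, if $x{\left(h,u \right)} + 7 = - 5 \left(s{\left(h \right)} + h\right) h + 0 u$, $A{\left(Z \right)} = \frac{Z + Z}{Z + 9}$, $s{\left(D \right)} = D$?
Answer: $\frac{1447}{90} \approx 16.078$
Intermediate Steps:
$v = - \frac{1}{3}$ ($v = \left(- \frac{1}{6}\right) 2 = - \frac{1}{3} \approx -0.33333$)
$A{\left(Z \right)} = \frac{2 Z}{9 + Z}$
$x{\left(h,u \right)} = -7 - 10 h^{2}$ ($x{\left(h,u \right)} = -7 + \left(- 5 \left(h + h\right) h + 0 u\right) = -7 + \left(- 5 \cdot 2 h h + 0\right) = -7 + \left(- 10 h h + 0\right) = -7 + \left(- 10 h^{2} + 0\right) = -7 - 10 h^{2}$)
$25 + A{\left(11 \right)} x{\left(v,4 \right)} = 25 + 2 \cdot 11 \frac{1}{9 + 11} \left(-7 - 10 \left(- \frac{1}{3}\right)^{2}\right) = 25 + 2 \cdot 11 \cdot \frac{1}{20} \left(-7 - \frac{10}{9}\right) = 25 + \frac{11}{10} \left(- \frac{73}{9}\right) = 25 - \frac{803}{90} = \frac{1447}{90}$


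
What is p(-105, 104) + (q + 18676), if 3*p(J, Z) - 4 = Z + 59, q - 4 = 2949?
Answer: 65054/3 ≈ 21685.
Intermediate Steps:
q = 2953 (q = 4 + 2949 = 2953)
p(J, Z) = 21 + Z/3 (p(J, Z) = 4/3 + (Z + 59)/3 = 4/3 + (59 + Z)/3 = 4/3 + (59/3 + Z/3) = 21 + Z/3)
p(-105, 104) + (q + 18676) = (21 + (1/3)*104) + (2953 + 18676) = (21 + 104/3) + 21629 = 167/3 + 21629 = 65054/3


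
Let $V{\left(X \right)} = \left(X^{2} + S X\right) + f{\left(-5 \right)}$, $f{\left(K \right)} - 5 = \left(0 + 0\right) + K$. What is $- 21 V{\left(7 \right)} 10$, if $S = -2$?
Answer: $-7350$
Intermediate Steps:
$f{\left(K \right)} = 5 + K$ ($f{\left(K \right)} = 5 + \left(\left(0 + 0\right) + K\right) = 5 + \left(0 + K\right) = 5 + K$)
$V{\left(X \right)} = X^{2} - 2 X$ ($V{\left(X \right)} = \left(X^{2} - 2 X\right) + \left(5 - 5\right) = \left(X^{2} - 2 X\right) + 0 = X^{2} - 2 X$)
$- 21 V{\left(7 \right)} 10 = - 21 \cdot 7 \left(-2 + 7\right) 10 = - 21 \cdot 7 \cdot 5 \cdot 10 = \left(-21\right) 35 \cdot 10 = \left(-735\right) 10 = -7350$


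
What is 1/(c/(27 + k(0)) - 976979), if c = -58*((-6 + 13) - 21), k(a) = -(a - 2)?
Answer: -1/976951 ≈ -1.0236e-6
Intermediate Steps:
k(a) = 2 - a (k(a) = -(-2 + a) = 2 - a)
c = 812 (c = -58*(7 - 21) = -58*(-14) = 812)
1/(c/(27 + k(0)) - 976979) = 1/(812/(27 + (2 - 1*0)) - 976979) = 1/(812/(27 + (2 + 0)) - 976979) = 1/(812/(27 + 2) - 976979) = 1/(812/29 - 976979) = 1/((1/29)*812 - 976979) = 1/(28 - 976979) = 1/(-976951) = -1/976951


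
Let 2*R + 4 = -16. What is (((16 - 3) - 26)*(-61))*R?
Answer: -7930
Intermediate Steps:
R = -10 (R = -2 + (½)*(-16) = -2 - 8 = -10)
(((16 - 3) - 26)*(-61))*R = (((16 - 3) - 26)*(-61))*(-10) = ((13 - 26)*(-61))*(-10) = -13*(-61)*(-10) = 793*(-10) = -7930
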